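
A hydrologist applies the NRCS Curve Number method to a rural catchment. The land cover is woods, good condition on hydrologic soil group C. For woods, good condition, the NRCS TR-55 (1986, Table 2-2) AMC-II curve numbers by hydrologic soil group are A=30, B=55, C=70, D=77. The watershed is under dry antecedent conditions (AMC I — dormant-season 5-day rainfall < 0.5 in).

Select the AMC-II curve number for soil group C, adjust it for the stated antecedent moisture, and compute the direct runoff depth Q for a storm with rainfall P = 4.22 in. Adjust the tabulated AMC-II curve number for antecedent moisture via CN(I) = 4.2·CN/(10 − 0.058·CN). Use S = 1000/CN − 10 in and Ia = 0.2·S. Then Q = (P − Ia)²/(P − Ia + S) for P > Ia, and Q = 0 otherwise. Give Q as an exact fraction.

NRCS table: woods, good condition, soil group C → CN(II) = 70
Adjust CN=70 to AMC I: 4.2·70/(10 − 0.058·70) → 294 ÷ (297/50) = 4900/99 ≈ 49.495
Retention S: 1000/CN − 10 with CN=49.495 → S = 500/49 ≈ 10.204 in
Ia = 0.2S: 0.2·10.204 = 2.041 in (exactly 100/49)
P − Ia = 4.220 − 2.041 = 5339/2450 ≈ 2.179 in (> 0, runoff occurs)
Q: (5339/2450)² ÷ (30339/2450) = 28504921/74330550 in (≈ 0.383 in)

Q = 28504921/74330550 in ≈ 0.383 in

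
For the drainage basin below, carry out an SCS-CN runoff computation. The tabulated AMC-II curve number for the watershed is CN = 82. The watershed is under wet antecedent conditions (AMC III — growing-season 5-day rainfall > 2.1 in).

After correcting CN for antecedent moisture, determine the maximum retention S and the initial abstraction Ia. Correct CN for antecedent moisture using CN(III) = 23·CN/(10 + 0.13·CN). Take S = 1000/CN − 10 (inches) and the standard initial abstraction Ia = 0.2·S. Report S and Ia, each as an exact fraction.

S = 900/943 in ≈ 0.954 in; Ia = 180/943 in ≈ 0.191 in

Wet (AMC III): CN(III) = 23·82/(10 + 0.13·82) = 1886/(1033/50) = 94300/1033 ≈ 91.288
Max retention: S = 1000/(94300/1033) − 10 = 900/943 in (≈ 0.954 in)
Initial abstraction Ia = S/5 = (900/943)/5 = 180/943 ≈ 0.191 in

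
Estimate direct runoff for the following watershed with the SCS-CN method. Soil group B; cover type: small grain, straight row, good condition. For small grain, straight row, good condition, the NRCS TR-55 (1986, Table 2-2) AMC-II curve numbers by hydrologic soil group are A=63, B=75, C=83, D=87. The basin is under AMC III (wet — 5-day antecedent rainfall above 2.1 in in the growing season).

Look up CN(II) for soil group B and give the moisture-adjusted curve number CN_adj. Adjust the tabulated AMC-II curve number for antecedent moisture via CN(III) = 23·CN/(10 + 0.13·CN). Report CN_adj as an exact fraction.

CN_adj = 6900/79 ≈ 87.342

NRCS table: small grain, straight row, good condition, soil group B → CN(II) = 75
CN(III) from CN(II)=75: (23·75)/(10 + 0.13·75) = 6900/79 ≈ 87.342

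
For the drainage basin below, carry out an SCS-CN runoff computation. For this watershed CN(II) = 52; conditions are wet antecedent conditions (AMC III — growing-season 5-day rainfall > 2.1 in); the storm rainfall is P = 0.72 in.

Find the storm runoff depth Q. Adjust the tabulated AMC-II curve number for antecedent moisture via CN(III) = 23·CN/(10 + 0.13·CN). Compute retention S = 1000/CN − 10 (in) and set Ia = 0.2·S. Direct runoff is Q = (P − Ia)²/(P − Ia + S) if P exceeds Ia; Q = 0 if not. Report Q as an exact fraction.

Adjust CN=52 to AMC III: 23·52/(10 + 0.13·52) → 1196 ÷ (419/25) = 29900/419 ≈ 71.360
Max retention: S = 1000/(29900/419) − 10 = 1200/299 in (≈ 4.013 in)
Initial abstraction Ia = S/5 = (1200/299)/5 = 240/299 ≈ 0.803 in
P = 0.720 ≤ Ia = 0.803 in: entire storm abstracted, Q = 0.

Q = 0 in ≈ 0.000 in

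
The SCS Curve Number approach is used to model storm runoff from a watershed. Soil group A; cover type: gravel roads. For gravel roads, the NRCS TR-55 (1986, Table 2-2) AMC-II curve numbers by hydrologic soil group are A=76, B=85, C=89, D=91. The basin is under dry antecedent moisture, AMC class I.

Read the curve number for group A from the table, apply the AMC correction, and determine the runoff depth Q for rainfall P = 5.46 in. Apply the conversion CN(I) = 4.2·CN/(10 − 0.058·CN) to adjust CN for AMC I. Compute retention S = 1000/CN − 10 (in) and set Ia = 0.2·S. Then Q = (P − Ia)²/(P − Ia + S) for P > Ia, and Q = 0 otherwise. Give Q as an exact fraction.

Q = 692163481/507454850 in ≈ 1.364 in

NRCS table: gravel roads, soil group A → CN(II) = 76
Dry (AMC I): CN(I) = 4.2·76/(10 − 0.058·76) = (1596/5)/(699/125) = 13300/233 ≈ 57.082
Max retention: S = 1000/(13300/233) − 10 = 1000/133 in (≈ 7.519 in)
Ia = 0.2·(1000/133) = 200/133 in ≈ 1.504 in
P − Ia = 5.460 − 1.504 = 26309/6650 ≈ 3.956 in (> 0, runoff occurs)
Q = (26309/6650)²/((26309/6650) + 1000/133) = (692163481/44222500)/(76309/6650) = 692163481/507454850 in ≈ 1.364 in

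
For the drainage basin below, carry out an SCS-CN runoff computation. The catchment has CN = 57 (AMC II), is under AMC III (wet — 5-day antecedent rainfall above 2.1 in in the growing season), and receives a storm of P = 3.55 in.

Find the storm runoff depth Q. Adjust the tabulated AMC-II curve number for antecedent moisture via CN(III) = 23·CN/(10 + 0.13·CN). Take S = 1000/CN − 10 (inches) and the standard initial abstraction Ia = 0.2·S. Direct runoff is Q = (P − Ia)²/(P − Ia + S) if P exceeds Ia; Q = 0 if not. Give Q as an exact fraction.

Wet (AMC III): CN(III) = 23·57/(10 + 0.13·57) = 1311/(1741/100) = 131100/1741 ≈ 75.302
S = 1000/(131100/1741) − 10 = 4300/1311 in ≈ 3.280 in
Ia = 0.2·(4300/1311) = 860/1311 in ≈ 0.656 in
Since P=3.550 > Ia=0.656: effective rainfall P−Ia = 75881/26220 in
Q = (75881/26220)²/((75881/26220) + 4300/1311) = (5757926161/687488400)/(161881/26220) = 5757926161/4244519820 in ≈ 1.357 in

Q = 5757926161/4244519820 in ≈ 1.357 in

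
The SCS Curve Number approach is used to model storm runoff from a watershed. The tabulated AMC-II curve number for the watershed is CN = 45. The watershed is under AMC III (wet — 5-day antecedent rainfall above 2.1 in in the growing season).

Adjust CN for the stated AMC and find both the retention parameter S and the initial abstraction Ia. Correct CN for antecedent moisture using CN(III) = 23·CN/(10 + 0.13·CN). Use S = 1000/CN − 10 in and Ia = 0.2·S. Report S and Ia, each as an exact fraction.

S = 1100/207 in ≈ 5.314 in; Ia = 220/207 in ≈ 1.063 in

CN(III) from CN(II)=45: (23·45)/(10 + 0.13·45) = 20700/317 ≈ 65.300
S = 1000/(20700/317) − 10 = 1100/207 in ≈ 5.314 in
Initial abstraction Ia = S/5 = (1100/207)/5 = 220/207 ≈ 1.063 in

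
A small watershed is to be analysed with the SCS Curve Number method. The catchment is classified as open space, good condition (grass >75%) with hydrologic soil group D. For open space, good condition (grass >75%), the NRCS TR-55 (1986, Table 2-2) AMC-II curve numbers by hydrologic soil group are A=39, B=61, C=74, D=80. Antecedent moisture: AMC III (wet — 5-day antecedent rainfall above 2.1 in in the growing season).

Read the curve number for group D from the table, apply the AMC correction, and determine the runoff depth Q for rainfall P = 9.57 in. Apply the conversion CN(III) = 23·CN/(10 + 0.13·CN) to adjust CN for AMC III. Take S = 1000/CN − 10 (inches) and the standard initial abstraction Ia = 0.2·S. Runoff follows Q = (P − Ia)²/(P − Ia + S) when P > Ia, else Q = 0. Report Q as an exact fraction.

Q = 462723121/55225300 in ≈ 8.379 in

NRCS table: open space, good condition (grass >75%), soil group D → CN(II) = 80
Adjust CN=80 to AMC III: 23·80/(10 + 0.13·80) → 1840 ÷ (102/5) = 4600/51 ≈ 90.196
Retention S: 1000/CN − 10 with CN=90.196 → S = 25/23 ≈ 1.087 in
Initial abstraction Ia = S/5 = (25/23)/5 = 5/23 ≈ 0.217 in
Excess rainfall: 9.570 − 0.217 = 9.353 in; P > Ia so Q > 0
Q = (21511/2300)²/((21511/2300) + 25/23) = (462723121/5290000)/(24011/2300) = 462723121/55225300 in ≈ 8.379 in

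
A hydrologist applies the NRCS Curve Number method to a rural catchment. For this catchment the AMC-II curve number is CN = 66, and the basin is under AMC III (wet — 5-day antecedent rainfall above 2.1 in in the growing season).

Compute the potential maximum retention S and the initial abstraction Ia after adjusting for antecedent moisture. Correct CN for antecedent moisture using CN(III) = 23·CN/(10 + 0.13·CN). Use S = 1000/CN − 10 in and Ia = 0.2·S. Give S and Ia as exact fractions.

Adjust CN=66 to AMC III: 23·66/(10 + 0.13·66) → 1518 ÷ (929/50) = 75900/929 ≈ 81.701
Max retention: S = 1000/(75900/929) − 10 = 1700/759 in (≈ 2.240 in)
Ia = 0.2·(1700/759) = 340/759 in ≈ 0.448 in

S = 1700/759 in ≈ 2.240 in; Ia = 340/759 in ≈ 0.448 in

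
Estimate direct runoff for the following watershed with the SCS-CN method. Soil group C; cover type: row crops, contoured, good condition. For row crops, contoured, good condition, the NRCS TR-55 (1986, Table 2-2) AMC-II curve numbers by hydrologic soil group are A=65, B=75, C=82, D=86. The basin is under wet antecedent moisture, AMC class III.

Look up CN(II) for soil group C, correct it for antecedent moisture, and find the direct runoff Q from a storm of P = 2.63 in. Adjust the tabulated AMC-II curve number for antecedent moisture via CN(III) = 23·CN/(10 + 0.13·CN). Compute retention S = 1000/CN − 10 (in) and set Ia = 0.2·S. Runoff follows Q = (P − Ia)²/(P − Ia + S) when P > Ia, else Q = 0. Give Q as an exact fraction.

NRCS table: row crops, contoured, good condition, soil group C → CN(II) = 82
Adjust CN=82 to AMC III: 23·82/(10 + 0.13·82) → 1886 ÷ (1033/50) = 94300/1033 ≈ 91.288
S = 1000/(94300/1033) − 10 = 900/943 in ≈ 0.954 in
Ia = 0.2·(900/943) = 180/943 in ≈ 0.191 in
P − Ia = 2.630 − 0.191 = 230009/94300 ≈ 2.439 in (> 0, runoff occurs)
Runoff Q = (P−Ia)²/(P−Ia+S) = (2.439)²/(2.439+0.954) = 52904140081/30176848700 ≈ 1.753 in

Q = 52904140081/30176848700 in ≈ 1.753 in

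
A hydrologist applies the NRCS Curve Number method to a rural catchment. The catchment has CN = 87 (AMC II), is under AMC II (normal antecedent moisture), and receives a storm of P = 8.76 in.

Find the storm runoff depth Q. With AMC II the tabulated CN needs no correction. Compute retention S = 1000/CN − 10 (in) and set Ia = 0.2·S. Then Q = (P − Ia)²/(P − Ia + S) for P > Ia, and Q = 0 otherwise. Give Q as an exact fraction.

Average conditions: CN = 87 (no AMC adjustment).
S = 1000/87 − 10 = 130/87 in ≈ 1.494 in
Ia = 0.2·(130/87) = 26/87 in ≈ 0.299 in
P − Ia = 8.760 − 0.299 = 18403/2175 ≈ 8.461 in (> 0, runoff occurs)
Runoff Q = (P−Ia)²/(P−Ia+S) = (8.461)²/(8.461+1.494) = 338670409/47095275 ≈ 7.191 in

Q = 338670409/47095275 in ≈ 7.191 in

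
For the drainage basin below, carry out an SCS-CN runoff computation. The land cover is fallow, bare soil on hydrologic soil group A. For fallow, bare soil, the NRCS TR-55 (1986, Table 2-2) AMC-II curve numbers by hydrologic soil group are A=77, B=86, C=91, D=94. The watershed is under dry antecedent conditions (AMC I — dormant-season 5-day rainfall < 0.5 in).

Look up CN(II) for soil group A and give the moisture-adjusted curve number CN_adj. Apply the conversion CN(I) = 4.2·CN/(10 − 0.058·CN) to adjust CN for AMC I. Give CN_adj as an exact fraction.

CN_adj = 161700/2767 ≈ 58.439

NRCS table: fallow, bare soil, soil group A → CN(II) = 77
CN(I) from CN(II)=77: (4.2·77)/(10 − 0.058·77) = 161700/2767 ≈ 58.439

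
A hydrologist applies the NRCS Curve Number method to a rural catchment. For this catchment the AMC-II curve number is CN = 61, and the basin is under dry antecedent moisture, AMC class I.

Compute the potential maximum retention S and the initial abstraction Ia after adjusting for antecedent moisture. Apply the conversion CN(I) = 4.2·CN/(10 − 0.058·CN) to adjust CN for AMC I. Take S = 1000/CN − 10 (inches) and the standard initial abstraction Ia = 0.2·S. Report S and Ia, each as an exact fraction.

S = 6500/427 in ≈ 15.222 in; Ia = 1300/427 in ≈ 3.044 in

CN(I) from CN(II)=61: (4.2·61)/(10 − 0.058·61) = 42700/1077 ≈ 39.647
Retention S: 1000/CN − 10 with CN=39.647 → S = 6500/427 ≈ 15.222 in
Ia = 0.2S: 0.2·15.222 = 3.044 in (exactly 1300/427)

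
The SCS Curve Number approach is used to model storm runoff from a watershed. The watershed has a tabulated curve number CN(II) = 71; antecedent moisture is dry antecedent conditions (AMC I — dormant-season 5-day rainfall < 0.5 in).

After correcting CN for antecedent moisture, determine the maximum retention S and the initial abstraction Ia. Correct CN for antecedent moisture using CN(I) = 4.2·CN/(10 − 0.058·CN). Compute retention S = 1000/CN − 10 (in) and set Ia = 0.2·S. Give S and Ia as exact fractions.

S = 14500/1491 in ≈ 9.725 in; Ia = 2900/1491 in ≈ 1.945 in

Adjust CN=71 to AMC I: 4.2·71/(10 − 0.058·71) → (1491/5) ÷ (2941/500) = 149100/2941 ≈ 50.697
Retention S: 1000/CN − 10 with CN=50.697 → S = 14500/1491 ≈ 9.725 in
Ia = 0.2S: 0.2·9.725 = 1.945 in (exactly 2900/1491)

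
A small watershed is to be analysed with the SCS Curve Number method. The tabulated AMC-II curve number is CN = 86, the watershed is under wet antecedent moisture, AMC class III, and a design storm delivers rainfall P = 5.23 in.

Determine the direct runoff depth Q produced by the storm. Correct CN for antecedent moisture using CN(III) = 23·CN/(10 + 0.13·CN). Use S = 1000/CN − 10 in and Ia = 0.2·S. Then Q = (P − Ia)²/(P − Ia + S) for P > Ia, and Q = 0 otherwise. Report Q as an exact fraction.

Q = 253257543009/56694128300 in ≈ 4.467 in

CN(III) from CN(II)=86: (23·86)/(10 + 0.13·86) = 98900/1059 ≈ 93.390
S = 1000/(98900/1059) − 10 = 700/989 in ≈ 0.708 in
Initial abstraction Ia = S/5 = (700/989)/5 = 140/989 ≈ 0.142 in
Excess rainfall: 5.230 − 0.142 = 5.088 in; P > Ia so Q > 0
Runoff Q = (P−Ia)²/(P−Ia+S) = (5.088)²/(5.088+0.708) = 253257543009/56694128300 ≈ 4.467 in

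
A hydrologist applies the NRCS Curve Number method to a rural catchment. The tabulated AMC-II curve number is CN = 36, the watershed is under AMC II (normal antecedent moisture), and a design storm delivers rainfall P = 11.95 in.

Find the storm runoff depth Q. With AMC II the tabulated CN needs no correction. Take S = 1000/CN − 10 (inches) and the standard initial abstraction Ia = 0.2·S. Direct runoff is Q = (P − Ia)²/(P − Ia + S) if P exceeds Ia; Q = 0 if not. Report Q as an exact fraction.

Average conditions: CN = 36 (no AMC adjustment).
Max retention: S = 1000/36 − 10 = 160/9 in (≈ 17.778 in)
Ia = 0.2·(160/9) = 32/9 in ≈ 3.556 in
P − Ia = 11.950 − 3.556 = 1511/180 ≈ 8.394 in (> 0, runoff occurs)
Q = (1511/180)²/((1511/180) + 160/9) = (2283121/32400)/(4711/180) = 2283121/847980 in ≈ 2.692 in

Q = 2283121/847980 in ≈ 2.692 in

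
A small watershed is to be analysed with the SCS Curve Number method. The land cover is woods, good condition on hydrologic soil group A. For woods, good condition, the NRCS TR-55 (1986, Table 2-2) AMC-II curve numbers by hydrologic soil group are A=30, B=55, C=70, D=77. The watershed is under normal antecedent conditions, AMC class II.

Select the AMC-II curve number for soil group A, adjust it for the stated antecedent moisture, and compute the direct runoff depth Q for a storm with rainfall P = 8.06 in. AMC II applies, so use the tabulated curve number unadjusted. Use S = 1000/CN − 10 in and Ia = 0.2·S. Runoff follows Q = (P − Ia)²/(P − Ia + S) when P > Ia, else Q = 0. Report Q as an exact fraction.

Q = 259081/601350 in ≈ 0.431 in

NRCS table: woods, good condition, soil group A → CN(II) = 30
CN(II) = 30; AMC II needs no correction.
S = 1000/30 − 10 = 70/3 in ≈ 23.333 in
Ia = 0.2S: 0.2·23.333 = 4.667 in (exactly 14/3)
Since P=8.060 > Ia=4.667: effective rainfall P−Ia = 509/150 in
Q = (509/150)²/((509/150) + 70/3) = (259081/22500)/(4009/150) = 259081/601350 in ≈ 0.431 in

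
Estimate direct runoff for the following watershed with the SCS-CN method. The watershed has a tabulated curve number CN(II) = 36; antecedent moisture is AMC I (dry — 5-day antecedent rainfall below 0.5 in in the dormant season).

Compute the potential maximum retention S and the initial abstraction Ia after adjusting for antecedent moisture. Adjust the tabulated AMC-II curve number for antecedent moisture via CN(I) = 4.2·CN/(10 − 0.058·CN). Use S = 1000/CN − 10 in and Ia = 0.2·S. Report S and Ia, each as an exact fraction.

S = 8000/189 in ≈ 42.328 in; Ia = 1600/189 in ≈ 8.466 in

Adjust CN=36 to AMC I: 4.2·36/(10 − 0.058·36) → (756/5) ÷ (989/125) = 18900/989 ≈ 19.110
Retention S: 1000/CN − 10 with CN=19.110 → S = 8000/189 ≈ 42.328 in
Ia = 0.2S: 0.2·42.328 = 8.466 in (exactly 1600/189)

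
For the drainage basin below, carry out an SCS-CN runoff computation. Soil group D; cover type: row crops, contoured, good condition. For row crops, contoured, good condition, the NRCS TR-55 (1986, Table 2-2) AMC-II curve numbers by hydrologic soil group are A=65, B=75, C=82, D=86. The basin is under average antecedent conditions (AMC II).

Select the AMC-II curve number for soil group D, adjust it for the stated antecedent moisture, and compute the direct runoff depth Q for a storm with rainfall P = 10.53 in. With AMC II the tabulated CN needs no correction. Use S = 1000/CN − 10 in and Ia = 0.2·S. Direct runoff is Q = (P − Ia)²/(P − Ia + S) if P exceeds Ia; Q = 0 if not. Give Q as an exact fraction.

Q = 1925366641/218779700 in ≈ 8.800 in

NRCS table: row crops, contoured, good condition, soil group D → CN(II) = 86
AMC II — tabulated CN = 86 applies directly.
S = 1000/86 − 10 = 70/43 in ≈ 1.628 in
Ia = 0.2S: 0.2·1.628 = 0.326 in (exactly 14/43)
P − Ia = 10.530 − 0.326 = 43879/4300 ≈ 10.204 in (> 0, runoff occurs)
Q = (43879/4300)²/((43879/4300) + 70/43) = (1925366641/18490000)/(50879/4300) = 1925366641/218779700 in ≈ 8.800 in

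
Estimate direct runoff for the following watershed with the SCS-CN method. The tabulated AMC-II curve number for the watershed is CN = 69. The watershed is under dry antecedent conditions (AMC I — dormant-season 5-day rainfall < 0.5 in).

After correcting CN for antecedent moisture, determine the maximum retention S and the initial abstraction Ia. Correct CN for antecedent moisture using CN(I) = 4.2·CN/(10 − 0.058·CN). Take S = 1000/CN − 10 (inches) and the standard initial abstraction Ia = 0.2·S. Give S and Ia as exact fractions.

S = 15500/1449 in ≈ 10.697 in; Ia = 3100/1449 in ≈ 2.139 in

CN(I) from CN(II)=69: (4.2·69)/(10 − 0.058·69) = 144900/2999 ≈ 48.316
S = 1000/(144900/2999) − 10 = 15500/1449 in ≈ 10.697 in
Initial abstraction Ia = S/5 = (15500/1449)/5 = 3100/1449 ≈ 2.139 in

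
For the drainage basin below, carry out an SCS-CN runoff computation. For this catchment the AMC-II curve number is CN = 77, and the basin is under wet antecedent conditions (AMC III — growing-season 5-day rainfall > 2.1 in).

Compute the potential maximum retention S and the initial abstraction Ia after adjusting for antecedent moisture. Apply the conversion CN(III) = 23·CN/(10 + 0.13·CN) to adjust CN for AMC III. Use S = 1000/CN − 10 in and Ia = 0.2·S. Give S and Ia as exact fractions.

S = 100/77 in ≈ 1.299 in; Ia = 20/77 in ≈ 0.260 in

Adjust CN=77 to AMC III: 23·77/(10 + 0.13·77) → 1771 ÷ (2001/100) = 7700/87 ≈ 88.506
S = 1000/(7700/87) − 10 = 100/77 in ≈ 1.299 in
Ia = 0.2·(100/77) = 20/77 in ≈ 0.260 in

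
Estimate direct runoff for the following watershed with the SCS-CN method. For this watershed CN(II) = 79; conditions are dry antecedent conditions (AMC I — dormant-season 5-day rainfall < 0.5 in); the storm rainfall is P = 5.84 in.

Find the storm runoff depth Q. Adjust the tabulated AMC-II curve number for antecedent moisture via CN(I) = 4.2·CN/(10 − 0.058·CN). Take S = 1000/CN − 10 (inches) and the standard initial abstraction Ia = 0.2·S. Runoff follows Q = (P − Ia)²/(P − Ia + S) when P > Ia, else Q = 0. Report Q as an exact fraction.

Adjust CN=79 to AMC I: 4.2·79/(10 − 0.058·79) → (1659/5) ÷ (2709/500) = 7900/129 ≈ 61.240
S = 1000/(7900/129) − 10 = 500/79 in ≈ 6.329 in
Ia = 0.2·(500/79) = 100/79 in ≈ 1.266 in
Excess rainfall: 5.840 − 1.266 = 4.574 in; P > Ia so Q > 0
Runoff Q = (P−Ia)²/(P−Ia+S) = (4.574)²/(4.574+6.329) = 40806578/21264825 ≈ 1.919 in

Q = 40806578/21264825 in ≈ 1.919 in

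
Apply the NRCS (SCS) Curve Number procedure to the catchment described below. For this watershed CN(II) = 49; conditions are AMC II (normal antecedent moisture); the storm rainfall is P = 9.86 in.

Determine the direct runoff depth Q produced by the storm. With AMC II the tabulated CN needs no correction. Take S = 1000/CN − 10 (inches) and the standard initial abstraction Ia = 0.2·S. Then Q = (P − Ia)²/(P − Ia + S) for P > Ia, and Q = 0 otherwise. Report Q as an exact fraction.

Q = 21362897/6421450 in ≈ 3.327 in

Average conditions: CN = 49 (no AMC adjustment).
Retention S: 1000/CN − 10 with CN=49.000 → S = 510/49 ≈ 10.408 in
Ia = 0.2·(510/49) = 102/49 in ≈ 2.082 in
P − Ia = 9.860 − 2.082 = 19057/2450 ≈ 7.778 in (> 0, runoff occurs)
Q: (19057/2450)² ÷ (44557/2450) = 21362897/6421450 in (≈ 3.327 in)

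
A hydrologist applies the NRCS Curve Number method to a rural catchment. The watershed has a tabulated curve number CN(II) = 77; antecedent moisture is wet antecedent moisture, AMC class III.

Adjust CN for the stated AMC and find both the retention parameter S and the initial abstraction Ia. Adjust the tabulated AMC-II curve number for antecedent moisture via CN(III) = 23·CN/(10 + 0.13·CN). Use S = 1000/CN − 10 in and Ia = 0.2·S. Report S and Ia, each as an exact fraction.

S = 100/77 in ≈ 1.299 in; Ia = 20/77 in ≈ 0.260 in

CN(III) from CN(II)=77: (23·77)/(10 + 0.13·77) = 7700/87 ≈ 88.506
Retention S: 1000/CN − 10 with CN=88.506 → S = 100/77 ≈ 1.299 in
Initial abstraction Ia = S/5 = (100/77)/5 = 20/77 ≈ 0.260 in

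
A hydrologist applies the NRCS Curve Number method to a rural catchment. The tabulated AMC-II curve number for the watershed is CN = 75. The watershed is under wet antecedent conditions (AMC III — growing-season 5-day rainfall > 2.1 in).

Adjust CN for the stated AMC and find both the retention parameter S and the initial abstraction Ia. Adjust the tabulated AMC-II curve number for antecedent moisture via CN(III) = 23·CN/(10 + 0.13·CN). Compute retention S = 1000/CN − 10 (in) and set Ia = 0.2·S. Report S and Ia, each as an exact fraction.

S = 100/69 in ≈ 1.449 in; Ia = 20/69 in ≈ 0.290 in

CN(III) from CN(II)=75: (23·75)/(10 + 0.13·75) = 6900/79 ≈ 87.342
S = 1000/(6900/79) − 10 = 100/69 in ≈ 1.449 in
Ia = 0.2S: 0.2·1.449 = 0.290 in (exactly 20/69)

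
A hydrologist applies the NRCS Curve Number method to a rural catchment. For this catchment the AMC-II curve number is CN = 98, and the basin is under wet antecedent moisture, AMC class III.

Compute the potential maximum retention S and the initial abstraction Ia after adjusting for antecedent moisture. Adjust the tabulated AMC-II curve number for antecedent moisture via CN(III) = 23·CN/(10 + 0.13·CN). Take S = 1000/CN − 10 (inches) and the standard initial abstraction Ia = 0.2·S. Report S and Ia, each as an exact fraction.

S = 100/1127 in ≈ 0.089 in; Ia = 20/1127 in ≈ 0.018 in

Wet (AMC III): CN(III) = 23·98/(10 + 0.13·98) = 2254/(1137/50) = 112700/1137 ≈ 99.120
Retention S: 1000/CN − 10 with CN=99.120 → S = 100/1127 ≈ 0.089 in
Ia = 0.2·(100/1127) = 20/1127 in ≈ 0.018 in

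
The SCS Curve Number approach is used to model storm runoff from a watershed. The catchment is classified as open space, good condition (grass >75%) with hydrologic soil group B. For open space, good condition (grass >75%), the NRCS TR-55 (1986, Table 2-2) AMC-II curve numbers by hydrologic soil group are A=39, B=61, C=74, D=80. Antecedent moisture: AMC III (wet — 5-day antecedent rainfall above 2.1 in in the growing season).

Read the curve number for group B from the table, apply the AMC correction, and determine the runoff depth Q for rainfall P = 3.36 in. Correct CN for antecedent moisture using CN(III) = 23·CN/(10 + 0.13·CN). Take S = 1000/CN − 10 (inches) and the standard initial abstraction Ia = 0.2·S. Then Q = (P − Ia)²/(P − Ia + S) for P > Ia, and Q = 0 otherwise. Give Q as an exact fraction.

NRCS table: open space, good condition (grass >75%), soil group B → CN(II) = 61
Adjust CN=61 to AMC III: 23·61/(10 + 0.13·61) → 1403 ÷ (1793/100) = 140300/1793 ≈ 78.249
S = 1000/(140300/1793) − 10 = 3900/1403 in ≈ 2.780 in
Initial abstraction Ia = S/5 = (3900/1403)/5 = 780/1403 ≈ 0.556 in
P − Ia = 3.360 − 0.556 = 98352/35075 ≈ 2.804 in (> 0, runoff occurs)
Q = (98352/35075)²/((98352/35075) + 3900/1403) = (9673115904/1230255625)/(195852/35075) = 806092992/572459075 in ≈ 1.408 in

Q = 806092992/572459075 in ≈ 1.408 in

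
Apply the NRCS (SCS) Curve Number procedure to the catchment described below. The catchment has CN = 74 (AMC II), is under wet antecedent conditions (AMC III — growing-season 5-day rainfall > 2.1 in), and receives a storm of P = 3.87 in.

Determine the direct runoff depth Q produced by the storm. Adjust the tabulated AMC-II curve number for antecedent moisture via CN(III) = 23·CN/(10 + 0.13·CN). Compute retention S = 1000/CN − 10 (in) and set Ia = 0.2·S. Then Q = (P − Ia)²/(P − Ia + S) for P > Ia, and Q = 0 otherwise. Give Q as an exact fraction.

Wet (AMC III): CN(III) = 23·74/(10 + 0.13·74) = 1702/(981/50) = 85100/981 ≈ 86.748
Max retention: S = 1000/(85100/981) − 10 = 1300/851 in (≈ 1.528 in)
Ia = 0.2S: 0.2·1.528 = 0.306 in (exactly 260/851)
Since P=3.870 > Ia=0.306: effective rainfall P−Ia = 303337/85100 in
Q: (303337/85100)² ÷ (433337/85100) = 92013335569/36876978700 in (≈ 2.495 in)

Q = 92013335569/36876978700 in ≈ 2.495 in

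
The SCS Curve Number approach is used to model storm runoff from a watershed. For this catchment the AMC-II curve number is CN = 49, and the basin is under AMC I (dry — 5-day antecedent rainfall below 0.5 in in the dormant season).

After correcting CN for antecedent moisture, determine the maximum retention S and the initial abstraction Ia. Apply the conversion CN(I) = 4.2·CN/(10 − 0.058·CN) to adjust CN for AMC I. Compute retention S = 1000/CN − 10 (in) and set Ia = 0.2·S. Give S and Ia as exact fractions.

S = 8500/343 in ≈ 24.781 in; Ia = 1700/343 in ≈ 4.956 in

Dry (AMC I): CN(I) = 4.2·49/(10 − 0.058·49) = (1029/5)/(3579/500) = 34300/1193 ≈ 28.751
Retention S: 1000/CN − 10 with CN=28.751 → S = 8500/343 ≈ 24.781 in
Ia = 0.2·(8500/343) = 1700/343 in ≈ 4.956 in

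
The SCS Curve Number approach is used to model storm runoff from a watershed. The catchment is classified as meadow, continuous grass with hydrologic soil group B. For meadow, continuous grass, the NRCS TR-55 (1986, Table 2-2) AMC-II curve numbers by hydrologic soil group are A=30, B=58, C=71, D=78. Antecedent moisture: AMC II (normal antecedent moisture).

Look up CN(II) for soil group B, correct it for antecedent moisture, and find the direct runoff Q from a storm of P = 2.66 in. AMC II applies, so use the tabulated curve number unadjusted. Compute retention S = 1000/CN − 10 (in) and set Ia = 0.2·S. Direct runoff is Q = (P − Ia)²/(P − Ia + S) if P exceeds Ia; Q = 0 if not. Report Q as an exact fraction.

NRCS table: meadow, continuous grass, soil group B → CN(II) = 58
Average conditions: CN = 58 (no AMC adjustment).
Max retention: S = 1000/58 − 10 = 210/29 in (≈ 7.241 in)
Initial abstraction Ia = S/5 = (210/29)/5 = 42/29 ≈ 1.448 in
Since P=2.660 > Ia=1.448: effective rainfall P−Ia = 1757/1450 in
Runoff Q = (P−Ia)²/(P−Ia+S) = (1.212)²/(1.212+7.241) = 441007/2538950 ≈ 0.174 in

Q = 441007/2538950 in ≈ 0.174 in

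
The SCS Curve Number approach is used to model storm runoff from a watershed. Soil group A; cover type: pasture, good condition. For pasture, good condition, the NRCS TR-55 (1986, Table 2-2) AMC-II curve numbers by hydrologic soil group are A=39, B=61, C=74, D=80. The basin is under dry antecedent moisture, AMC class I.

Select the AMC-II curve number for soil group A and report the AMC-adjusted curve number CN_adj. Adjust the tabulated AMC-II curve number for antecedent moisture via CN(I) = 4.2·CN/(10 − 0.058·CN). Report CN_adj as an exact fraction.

CN_adj = 81900/3869 ≈ 21.168

NRCS table: pasture, good condition, soil group A → CN(II) = 39
CN(I) from CN(II)=39: (4.2·39)/(10 − 0.058·39) = 81900/3869 ≈ 21.168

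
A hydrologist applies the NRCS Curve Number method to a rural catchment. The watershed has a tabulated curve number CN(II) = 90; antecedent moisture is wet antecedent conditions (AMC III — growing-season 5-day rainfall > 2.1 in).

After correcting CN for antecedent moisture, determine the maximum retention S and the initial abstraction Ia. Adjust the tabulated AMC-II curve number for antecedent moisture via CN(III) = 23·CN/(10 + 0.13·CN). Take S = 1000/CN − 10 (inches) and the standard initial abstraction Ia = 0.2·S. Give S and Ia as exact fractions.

S = 100/207 in ≈ 0.483 in; Ia = 20/207 in ≈ 0.097 in

Adjust CN=90 to AMC III: 23·90/(10 + 0.13·90) → 2070 ÷ (217/10) = 20700/217 ≈ 95.392
Max retention: S = 1000/(20700/217) − 10 = 100/207 in (≈ 0.483 in)
Ia = 0.2S: 0.2·0.483 = 0.097 in (exactly 20/207)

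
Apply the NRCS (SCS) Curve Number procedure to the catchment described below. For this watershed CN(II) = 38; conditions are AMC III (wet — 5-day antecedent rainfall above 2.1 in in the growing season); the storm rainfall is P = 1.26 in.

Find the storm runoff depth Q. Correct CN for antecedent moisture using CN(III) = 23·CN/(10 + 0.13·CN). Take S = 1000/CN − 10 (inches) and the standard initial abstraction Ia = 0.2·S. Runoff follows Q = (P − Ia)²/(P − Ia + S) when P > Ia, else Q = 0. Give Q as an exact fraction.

Q = 0 in ≈ 0.000 in

Adjust CN=38 to AMC III: 23·38/(10 + 0.13·38) → 874 ÷ (747/50) = 43700/747 ≈ 58.501
Max retention: S = 1000/(43700/747) − 10 = 3100/437 in (≈ 7.094 in)
Initial abstraction Ia = S/5 = (3100/437)/5 = 620/437 ≈ 1.419 in
P = 1.260 ≤ Ia = 1.419 in: entire storm abstracted, Q = 0.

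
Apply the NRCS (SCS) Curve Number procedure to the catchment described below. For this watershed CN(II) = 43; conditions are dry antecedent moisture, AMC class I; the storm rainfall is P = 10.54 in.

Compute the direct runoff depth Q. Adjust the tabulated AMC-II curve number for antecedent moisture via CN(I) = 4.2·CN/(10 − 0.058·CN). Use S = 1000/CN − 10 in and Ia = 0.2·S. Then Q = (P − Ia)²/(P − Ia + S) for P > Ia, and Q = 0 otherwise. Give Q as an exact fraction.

Q = 4048395129/8106336350 in ≈ 0.499 in

Adjust CN=43 to AMC I: 4.2·43/(10 − 0.058·43) → (903/5) ÷ (3753/500) = 30100/1251 ≈ 24.061
Retention S: 1000/CN − 10 with CN=24.061 → S = 9500/301 ≈ 31.561 in
Ia = 0.2S: 0.2·31.561 = 6.312 in (exactly 1900/301)
Excess rainfall: 10.540 − 6.312 = 4.228 in; P > Ia so Q > 0
Q = (63627/15050)²/((63627/15050) + 9500/301) = (4048395129/226502500)/(538627/15050) = 4048395129/8106336350 in ≈ 0.499 in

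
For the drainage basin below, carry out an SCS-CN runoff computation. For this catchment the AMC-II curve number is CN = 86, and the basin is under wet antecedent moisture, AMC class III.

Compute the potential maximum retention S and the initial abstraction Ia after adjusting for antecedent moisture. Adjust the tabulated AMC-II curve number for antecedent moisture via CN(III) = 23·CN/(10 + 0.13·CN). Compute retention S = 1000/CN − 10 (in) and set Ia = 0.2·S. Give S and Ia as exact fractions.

S = 700/989 in ≈ 0.708 in; Ia = 140/989 in ≈ 0.142 in

Wet (AMC III): CN(III) = 23·86/(10 + 0.13·86) = 1978/(1059/50) = 98900/1059 ≈ 93.390
Max retention: S = 1000/(98900/1059) − 10 = 700/989 in (≈ 0.708 in)
Ia = 0.2S: 0.2·0.708 = 0.142 in (exactly 140/989)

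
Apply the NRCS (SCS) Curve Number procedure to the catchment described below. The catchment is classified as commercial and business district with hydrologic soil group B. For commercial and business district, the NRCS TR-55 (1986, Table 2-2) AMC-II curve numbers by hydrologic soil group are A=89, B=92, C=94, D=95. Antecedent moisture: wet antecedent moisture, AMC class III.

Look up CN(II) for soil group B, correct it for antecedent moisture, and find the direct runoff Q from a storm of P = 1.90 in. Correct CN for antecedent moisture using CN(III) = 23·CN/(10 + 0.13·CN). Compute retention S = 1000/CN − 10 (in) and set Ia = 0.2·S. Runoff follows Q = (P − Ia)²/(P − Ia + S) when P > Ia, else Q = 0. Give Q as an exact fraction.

NRCS table: commercial and business district, soil group B → CN(II) = 92
CN(III) from CN(II)=92: (23·92)/(10 + 0.13·92) = 52900/549 ≈ 96.357
Max retention: S = 1000/(52900/549) − 10 = 200/529 in (≈ 0.378 in)
Initial abstraction Ia = S/5 = (200/529)/5 = 40/529 ≈ 0.076 in
Since P=1.900 > Ia=0.076: effective rainfall P−Ia = 9651/5290 in
Q = (9651/5290)²/((9651/5290) + 200/529) = (93141801/27984100)/(11651/5290) = 93141801/61633790 in ≈ 1.511 in

Q = 93141801/61633790 in ≈ 1.511 in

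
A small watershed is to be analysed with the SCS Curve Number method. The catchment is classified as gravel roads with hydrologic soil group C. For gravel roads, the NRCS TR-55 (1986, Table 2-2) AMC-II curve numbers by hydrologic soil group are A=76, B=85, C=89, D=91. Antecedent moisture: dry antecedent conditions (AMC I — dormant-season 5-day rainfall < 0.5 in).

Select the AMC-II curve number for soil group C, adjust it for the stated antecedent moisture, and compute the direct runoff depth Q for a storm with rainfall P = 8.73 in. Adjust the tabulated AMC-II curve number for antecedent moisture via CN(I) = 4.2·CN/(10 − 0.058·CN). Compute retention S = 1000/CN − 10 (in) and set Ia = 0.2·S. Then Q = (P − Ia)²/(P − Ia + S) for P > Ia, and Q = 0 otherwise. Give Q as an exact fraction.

Q = 2315379159769/387188955300 in ≈ 5.980 in

NRCS table: gravel roads, soil group C → CN(II) = 89
Adjust CN=89 to AMC I: 4.2·89/(10 − 0.058·89) → (1869/5) ÷ (2419/500) = 186900/2419 ≈ 77.263
Max retention: S = 1000/(186900/2419) − 10 = 5500/1869 in (≈ 2.943 in)
Ia = 0.2·(5500/1869) = 1100/1869 in ≈ 0.589 in
Since P=8.730 > Ia=0.589: effective rainfall P−Ia = 1521637/186900 in
Runoff Q = (P−Ia)²/(P−Ia+S) = (8.141)²/(8.141+2.943) = 2315379159769/387188955300 ≈ 5.980 in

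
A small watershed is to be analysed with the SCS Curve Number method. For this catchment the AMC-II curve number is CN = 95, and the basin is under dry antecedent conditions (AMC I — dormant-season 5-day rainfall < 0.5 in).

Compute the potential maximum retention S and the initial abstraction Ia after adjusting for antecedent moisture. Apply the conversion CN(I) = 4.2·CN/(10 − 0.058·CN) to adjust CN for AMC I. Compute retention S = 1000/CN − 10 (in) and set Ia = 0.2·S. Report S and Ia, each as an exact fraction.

Adjust CN=95 to AMC I: 4.2·95/(10 − 0.058·95) → 399 ÷ (449/100) = 39900/449 ≈ 88.864
S = 1000/(39900/449) − 10 = 500/399 in ≈ 1.253 in
Initial abstraction Ia = S/5 = (500/399)/5 = 100/399 ≈ 0.251 in

S = 500/399 in ≈ 1.253 in; Ia = 100/399 in ≈ 0.251 in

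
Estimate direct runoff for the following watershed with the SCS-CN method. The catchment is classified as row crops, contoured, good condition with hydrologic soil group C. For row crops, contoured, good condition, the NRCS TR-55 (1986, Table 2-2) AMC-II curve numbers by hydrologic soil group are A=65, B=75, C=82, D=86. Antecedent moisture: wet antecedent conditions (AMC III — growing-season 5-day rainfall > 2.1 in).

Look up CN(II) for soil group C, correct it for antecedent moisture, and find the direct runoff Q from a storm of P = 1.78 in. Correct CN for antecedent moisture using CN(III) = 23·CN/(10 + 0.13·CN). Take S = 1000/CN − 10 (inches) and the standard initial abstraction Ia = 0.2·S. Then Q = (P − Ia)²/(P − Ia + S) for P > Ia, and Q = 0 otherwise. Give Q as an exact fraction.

NRCS table: row crops, contoured, good condition, soil group C → CN(II) = 82
Wet (AMC III): CN(III) = 23·82/(10 + 0.13·82) = 1886/(1033/50) = 94300/1033 ≈ 91.288
Retention S: 1000/CN − 10 with CN=91.288 → S = 900/943 ≈ 0.954 in
Initial abstraction Ia = S/5 = (900/943)/5 = 180/943 ≈ 0.191 in
P − Ia = 1.780 − 0.191 = 74927/47150 ≈ 1.589 in (> 0, runoff occurs)
Q = (74927/47150)²/((74927/47150) + 900/943) = (5614055329/2223122500)/(119927/47150) = 5614055329/5654558050 in ≈ 0.993 in

Q = 5614055329/5654558050 in ≈ 0.993 in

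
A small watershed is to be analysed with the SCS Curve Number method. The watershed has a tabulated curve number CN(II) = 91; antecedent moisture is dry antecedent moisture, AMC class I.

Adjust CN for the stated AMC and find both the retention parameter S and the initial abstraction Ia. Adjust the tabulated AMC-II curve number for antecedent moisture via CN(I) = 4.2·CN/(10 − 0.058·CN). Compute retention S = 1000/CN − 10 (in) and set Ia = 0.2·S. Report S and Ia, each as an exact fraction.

Adjust CN=91 to AMC I: 4.2·91/(10 − 0.058·91) → (1911/5) ÷ (2361/500) = 63700/787 ≈ 80.940
S = 1000/(63700/787) − 10 = 1500/637 in ≈ 2.355 in
Ia = 0.2S: 0.2·2.355 = 0.471 in (exactly 300/637)

S = 1500/637 in ≈ 2.355 in; Ia = 300/637 in ≈ 0.471 in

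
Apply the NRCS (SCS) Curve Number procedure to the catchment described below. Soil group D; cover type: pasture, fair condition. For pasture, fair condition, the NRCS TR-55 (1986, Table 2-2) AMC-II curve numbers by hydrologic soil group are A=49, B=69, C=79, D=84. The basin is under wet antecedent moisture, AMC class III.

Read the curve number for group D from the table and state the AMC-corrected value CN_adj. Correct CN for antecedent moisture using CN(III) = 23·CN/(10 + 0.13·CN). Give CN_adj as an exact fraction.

NRCS table: pasture, fair condition, soil group D → CN(II) = 84
Wet (AMC III): CN(III) = 23·84/(10 + 0.13·84) = 1932/(523/25) = 48300/523 ≈ 92.352

CN_adj = 48300/523 ≈ 92.352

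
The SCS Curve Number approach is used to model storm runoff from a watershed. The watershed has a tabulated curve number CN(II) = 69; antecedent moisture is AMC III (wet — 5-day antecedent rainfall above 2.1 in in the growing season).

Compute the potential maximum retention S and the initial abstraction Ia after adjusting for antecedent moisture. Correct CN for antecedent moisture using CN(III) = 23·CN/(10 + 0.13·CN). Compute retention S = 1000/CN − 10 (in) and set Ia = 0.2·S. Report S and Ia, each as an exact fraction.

Adjust CN=69 to AMC III: 23·69/(10 + 0.13·69) → 1587 ÷ (1897/100) = 158700/1897 ≈ 83.658
S = 1000/(158700/1897) − 10 = 3100/1587 in ≈ 1.953 in
Initial abstraction Ia = S/5 = (3100/1587)/5 = 620/1587 ≈ 0.391 in

S = 3100/1587 in ≈ 1.953 in; Ia = 620/1587 in ≈ 0.391 in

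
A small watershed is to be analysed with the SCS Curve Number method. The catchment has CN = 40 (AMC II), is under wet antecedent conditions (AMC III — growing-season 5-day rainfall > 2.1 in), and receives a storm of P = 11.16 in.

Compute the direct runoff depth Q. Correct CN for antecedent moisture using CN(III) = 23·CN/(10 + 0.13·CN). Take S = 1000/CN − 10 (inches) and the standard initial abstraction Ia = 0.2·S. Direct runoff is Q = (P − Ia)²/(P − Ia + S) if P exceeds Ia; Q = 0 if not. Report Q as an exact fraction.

Q = 10704963/1804925 in ≈ 5.931 in

Wet (AMC III): CN(III) = 23·40/(10 + 0.13·40) = 920/(76/5) = 1150/19 ≈ 60.526
Retention S: 1000/CN − 10 with CN=60.526 → S = 150/23 ≈ 6.522 in
Ia = 0.2·(150/23) = 30/23 in ≈ 1.304 in
P − Ia = 11.160 − 1.304 = 5667/575 ≈ 9.856 in (> 0, runoff occurs)
Q = (5667/575)²/((5667/575) + 150/23) = (32114889/330625)/(9417/575) = 10704963/1804925 in ≈ 5.931 in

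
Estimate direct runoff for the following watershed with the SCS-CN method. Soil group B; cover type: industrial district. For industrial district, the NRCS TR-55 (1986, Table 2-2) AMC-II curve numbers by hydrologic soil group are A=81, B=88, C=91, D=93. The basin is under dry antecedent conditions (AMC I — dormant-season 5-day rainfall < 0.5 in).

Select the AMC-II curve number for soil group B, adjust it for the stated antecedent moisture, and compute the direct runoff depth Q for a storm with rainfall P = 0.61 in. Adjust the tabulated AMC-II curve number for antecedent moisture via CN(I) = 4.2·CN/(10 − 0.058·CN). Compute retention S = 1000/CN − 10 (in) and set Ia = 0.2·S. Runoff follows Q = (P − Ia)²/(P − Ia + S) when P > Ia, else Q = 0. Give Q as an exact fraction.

NRCS table: industrial district, soil group B → CN(II) = 88
Dry (AMC I): CN(I) = 4.2·88/(10 − 0.058·88) = (1848/5)/(612/125) = 3850/51 ≈ 75.490
S = 1000/(3850/51) − 10 = 250/77 in ≈ 3.247 in
Ia = 0.2·(250/77) = 50/77 in ≈ 0.649 in
P = 0.610 ≤ Ia = 0.649 in: entire storm abstracted, Q = 0.

Q = 0 in ≈ 0.000 in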